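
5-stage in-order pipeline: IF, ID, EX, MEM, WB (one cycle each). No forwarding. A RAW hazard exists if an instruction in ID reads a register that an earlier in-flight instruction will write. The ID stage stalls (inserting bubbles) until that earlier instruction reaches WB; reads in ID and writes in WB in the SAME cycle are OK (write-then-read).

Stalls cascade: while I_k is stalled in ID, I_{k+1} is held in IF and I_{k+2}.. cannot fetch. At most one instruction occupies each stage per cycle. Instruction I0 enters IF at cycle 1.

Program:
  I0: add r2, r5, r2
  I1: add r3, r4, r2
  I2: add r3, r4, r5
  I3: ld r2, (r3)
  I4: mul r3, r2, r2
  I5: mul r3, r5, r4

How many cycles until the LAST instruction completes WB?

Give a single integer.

Answer: 16

Derivation:
I0 add r2 <- r5,r2: IF@1 ID@2 stall=0 (-) EX@3 MEM@4 WB@5
I1 add r3 <- r4,r2: IF@2 ID@3 stall=2 (RAW on I0.r2 (WB@5)) EX@6 MEM@7 WB@8
I2 add r3 <- r4,r5: IF@3 ID@6 stall=0 (-) EX@7 MEM@8 WB@9
I3 ld r2 <- r3: IF@6 ID@7 stall=2 (RAW on I2.r3 (WB@9)) EX@10 MEM@11 WB@12
I4 mul r3 <- r2,r2: IF@7 ID@10 stall=2 (RAW on I3.r2 (WB@12)) EX@13 MEM@14 WB@15
I5 mul r3 <- r5,r4: IF@10 ID@13 stall=0 (-) EX@14 MEM@15 WB@16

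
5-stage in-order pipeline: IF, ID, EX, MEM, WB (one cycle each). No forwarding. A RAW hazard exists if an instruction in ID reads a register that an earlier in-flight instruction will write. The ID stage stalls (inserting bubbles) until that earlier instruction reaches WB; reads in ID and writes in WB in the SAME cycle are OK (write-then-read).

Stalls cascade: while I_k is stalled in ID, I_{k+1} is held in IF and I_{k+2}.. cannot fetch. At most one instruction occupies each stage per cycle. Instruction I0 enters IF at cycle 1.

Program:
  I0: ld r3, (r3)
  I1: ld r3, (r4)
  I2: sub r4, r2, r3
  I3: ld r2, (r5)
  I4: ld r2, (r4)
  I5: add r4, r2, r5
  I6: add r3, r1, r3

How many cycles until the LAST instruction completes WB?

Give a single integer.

I0 ld r3 <- r3: IF@1 ID@2 stall=0 (-) EX@3 MEM@4 WB@5
I1 ld r3 <- r4: IF@2 ID@3 stall=0 (-) EX@4 MEM@5 WB@6
I2 sub r4 <- r2,r3: IF@3 ID@4 stall=2 (RAW on I1.r3 (WB@6)) EX@7 MEM@8 WB@9
I3 ld r2 <- r5: IF@4 ID@7 stall=0 (-) EX@8 MEM@9 WB@10
I4 ld r2 <- r4: IF@7 ID@8 stall=1 (RAW on I2.r4 (WB@9)) EX@10 MEM@11 WB@12
I5 add r4 <- r2,r5: IF@8 ID@10 stall=2 (RAW on I4.r2 (WB@12)) EX@13 MEM@14 WB@15
I6 add r3 <- r1,r3: IF@10 ID@13 stall=0 (-) EX@14 MEM@15 WB@16

Answer: 16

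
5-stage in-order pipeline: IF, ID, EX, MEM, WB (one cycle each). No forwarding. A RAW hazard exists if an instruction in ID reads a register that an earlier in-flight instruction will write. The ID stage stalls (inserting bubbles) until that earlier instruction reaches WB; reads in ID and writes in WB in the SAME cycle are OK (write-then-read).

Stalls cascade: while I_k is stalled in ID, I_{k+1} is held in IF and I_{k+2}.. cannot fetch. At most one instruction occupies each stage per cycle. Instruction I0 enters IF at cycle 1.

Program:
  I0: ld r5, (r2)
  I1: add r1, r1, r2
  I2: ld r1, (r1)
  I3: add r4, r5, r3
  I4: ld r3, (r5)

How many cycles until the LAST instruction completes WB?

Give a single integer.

Answer: 11

Derivation:
I0 ld r5 <- r2: IF@1 ID@2 stall=0 (-) EX@3 MEM@4 WB@5
I1 add r1 <- r1,r2: IF@2 ID@3 stall=0 (-) EX@4 MEM@5 WB@6
I2 ld r1 <- r1: IF@3 ID@4 stall=2 (RAW on I1.r1 (WB@6)) EX@7 MEM@8 WB@9
I3 add r4 <- r5,r3: IF@4 ID@7 stall=0 (-) EX@8 MEM@9 WB@10
I4 ld r3 <- r5: IF@7 ID@8 stall=0 (-) EX@9 MEM@10 WB@11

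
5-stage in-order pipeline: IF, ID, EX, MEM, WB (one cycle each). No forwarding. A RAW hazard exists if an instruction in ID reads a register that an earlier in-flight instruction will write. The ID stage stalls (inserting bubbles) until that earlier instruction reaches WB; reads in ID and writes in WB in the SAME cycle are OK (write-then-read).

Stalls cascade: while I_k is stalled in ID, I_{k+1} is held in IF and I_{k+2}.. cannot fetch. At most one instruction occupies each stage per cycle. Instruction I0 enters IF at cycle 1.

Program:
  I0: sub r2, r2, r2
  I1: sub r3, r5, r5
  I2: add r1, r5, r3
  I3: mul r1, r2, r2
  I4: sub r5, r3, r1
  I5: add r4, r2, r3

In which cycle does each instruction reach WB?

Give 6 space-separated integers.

I0 sub r2 <- r2,r2: IF@1 ID@2 stall=0 (-) EX@3 MEM@4 WB@5
I1 sub r3 <- r5,r5: IF@2 ID@3 stall=0 (-) EX@4 MEM@5 WB@6
I2 add r1 <- r5,r3: IF@3 ID@4 stall=2 (RAW on I1.r3 (WB@6)) EX@7 MEM@8 WB@9
I3 mul r1 <- r2,r2: IF@4 ID@7 stall=0 (-) EX@8 MEM@9 WB@10
I4 sub r5 <- r3,r1: IF@7 ID@8 stall=2 (RAW on I3.r1 (WB@10)) EX@11 MEM@12 WB@13
I5 add r4 <- r2,r3: IF@8 ID@11 stall=0 (-) EX@12 MEM@13 WB@14

Answer: 5 6 9 10 13 14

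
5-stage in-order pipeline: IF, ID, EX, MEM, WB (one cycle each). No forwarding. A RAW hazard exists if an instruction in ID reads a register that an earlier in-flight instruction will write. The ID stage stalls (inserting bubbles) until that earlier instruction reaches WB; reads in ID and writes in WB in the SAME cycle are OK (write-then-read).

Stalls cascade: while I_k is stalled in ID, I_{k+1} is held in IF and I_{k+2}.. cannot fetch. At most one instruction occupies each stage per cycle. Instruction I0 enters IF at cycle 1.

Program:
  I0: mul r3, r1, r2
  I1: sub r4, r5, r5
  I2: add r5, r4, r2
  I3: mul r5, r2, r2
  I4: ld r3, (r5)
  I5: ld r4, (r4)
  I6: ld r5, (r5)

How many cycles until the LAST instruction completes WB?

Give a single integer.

I0 mul r3 <- r1,r2: IF@1 ID@2 stall=0 (-) EX@3 MEM@4 WB@5
I1 sub r4 <- r5,r5: IF@2 ID@3 stall=0 (-) EX@4 MEM@5 WB@6
I2 add r5 <- r4,r2: IF@3 ID@4 stall=2 (RAW on I1.r4 (WB@6)) EX@7 MEM@8 WB@9
I3 mul r5 <- r2,r2: IF@4 ID@7 stall=0 (-) EX@8 MEM@9 WB@10
I4 ld r3 <- r5: IF@7 ID@8 stall=2 (RAW on I3.r5 (WB@10)) EX@11 MEM@12 WB@13
I5 ld r4 <- r4: IF@8 ID@11 stall=0 (-) EX@12 MEM@13 WB@14
I6 ld r5 <- r5: IF@11 ID@12 stall=0 (-) EX@13 MEM@14 WB@15

Answer: 15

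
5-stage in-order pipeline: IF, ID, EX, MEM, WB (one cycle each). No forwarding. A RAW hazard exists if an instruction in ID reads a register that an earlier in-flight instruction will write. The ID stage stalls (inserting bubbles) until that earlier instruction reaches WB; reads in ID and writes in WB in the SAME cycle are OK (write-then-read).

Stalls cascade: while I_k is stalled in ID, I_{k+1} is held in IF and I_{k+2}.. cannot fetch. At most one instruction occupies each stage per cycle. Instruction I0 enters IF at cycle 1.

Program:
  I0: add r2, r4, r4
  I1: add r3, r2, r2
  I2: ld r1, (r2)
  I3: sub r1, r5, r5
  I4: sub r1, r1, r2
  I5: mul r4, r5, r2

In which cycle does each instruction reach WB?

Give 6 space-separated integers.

Answer: 5 8 9 10 13 14

Derivation:
I0 add r2 <- r4,r4: IF@1 ID@2 stall=0 (-) EX@3 MEM@4 WB@5
I1 add r3 <- r2,r2: IF@2 ID@3 stall=2 (RAW on I0.r2 (WB@5)) EX@6 MEM@7 WB@8
I2 ld r1 <- r2: IF@3 ID@6 stall=0 (-) EX@7 MEM@8 WB@9
I3 sub r1 <- r5,r5: IF@6 ID@7 stall=0 (-) EX@8 MEM@9 WB@10
I4 sub r1 <- r1,r2: IF@7 ID@8 stall=2 (RAW on I3.r1 (WB@10)) EX@11 MEM@12 WB@13
I5 mul r4 <- r5,r2: IF@8 ID@11 stall=0 (-) EX@12 MEM@13 WB@14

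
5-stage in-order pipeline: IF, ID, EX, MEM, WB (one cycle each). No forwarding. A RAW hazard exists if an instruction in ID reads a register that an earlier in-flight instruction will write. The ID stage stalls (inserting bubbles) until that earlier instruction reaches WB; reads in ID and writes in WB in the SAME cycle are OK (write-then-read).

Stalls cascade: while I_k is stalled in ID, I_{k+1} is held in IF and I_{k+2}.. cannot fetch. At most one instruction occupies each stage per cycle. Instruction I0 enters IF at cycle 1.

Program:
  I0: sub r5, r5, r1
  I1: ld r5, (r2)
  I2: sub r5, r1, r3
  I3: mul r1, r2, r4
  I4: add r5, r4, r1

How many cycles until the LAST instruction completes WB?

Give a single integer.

Answer: 11

Derivation:
I0 sub r5 <- r5,r1: IF@1 ID@2 stall=0 (-) EX@3 MEM@4 WB@5
I1 ld r5 <- r2: IF@2 ID@3 stall=0 (-) EX@4 MEM@5 WB@6
I2 sub r5 <- r1,r3: IF@3 ID@4 stall=0 (-) EX@5 MEM@6 WB@7
I3 mul r1 <- r2,r4: IF@4 ID@5 stall=0 (-) EX@6 MEM@7 WB@8
I4 add r5 <- r4,r1: IF@5 ID@6 stall=2 (RAW on I3.r1 (WB@8)) EX@9 MEM@10 WB@11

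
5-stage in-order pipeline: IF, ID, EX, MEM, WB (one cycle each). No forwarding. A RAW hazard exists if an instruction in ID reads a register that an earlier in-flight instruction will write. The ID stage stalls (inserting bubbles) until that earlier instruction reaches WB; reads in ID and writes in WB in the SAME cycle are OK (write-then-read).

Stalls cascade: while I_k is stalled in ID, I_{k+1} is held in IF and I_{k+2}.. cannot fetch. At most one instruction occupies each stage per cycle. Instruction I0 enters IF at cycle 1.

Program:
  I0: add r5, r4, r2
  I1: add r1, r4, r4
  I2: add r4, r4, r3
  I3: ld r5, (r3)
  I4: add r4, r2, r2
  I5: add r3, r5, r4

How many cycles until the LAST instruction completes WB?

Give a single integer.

I0 add r5 <- r4,r2: IF@1 ID@2 stall=0 (-) EX@3 MEM@4 WB@5
I1 add r1 <- r4,r4: IF@2 ID@3 stall=0 (-) EX@4 MEM@5 WB@6
I2 add r4 <- r4,r3: IF@3 ID@4 stall=0 (-) EX@5 MEM@6 WB@7
I3 ld r5 <- r3: IF@4 ID@5 stall=0 (-) EX@6 MEM@7 WB@8
I4 add r4 <- r2,r2: IF@5 ID@6 stall=0 (-) EX@7 MEM@8 WB@9
I5 add r3 <- r5,r4: IF@6 ID@7 stall=2 (RAW on I4.r4 (WB@9)) EX@10 MEM@11 WB@12

Answer: 12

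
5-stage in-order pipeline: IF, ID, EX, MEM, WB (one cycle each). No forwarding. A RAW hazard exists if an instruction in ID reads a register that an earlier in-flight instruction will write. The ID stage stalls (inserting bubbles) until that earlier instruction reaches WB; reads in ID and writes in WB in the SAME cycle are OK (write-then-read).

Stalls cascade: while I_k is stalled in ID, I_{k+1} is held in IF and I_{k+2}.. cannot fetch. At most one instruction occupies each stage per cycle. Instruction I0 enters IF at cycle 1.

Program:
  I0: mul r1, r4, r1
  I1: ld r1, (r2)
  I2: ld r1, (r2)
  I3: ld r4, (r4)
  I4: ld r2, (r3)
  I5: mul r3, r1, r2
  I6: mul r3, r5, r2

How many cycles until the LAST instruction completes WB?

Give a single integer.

Answer: 13

Derivation:
I0 mul r1 <- r4,r1: IF@1 ID@2 stall=0 (-) EX@3 MEM@4 WB@5
I1 ld r1 <- r2: IF@2 ID@3 stall=0 (-) EX@4 MEM@5 WB@6
I2 ld r1 <- r2: IF@3 ID@4 stall=0 (-) EX@5 MEM@6 WB@7
I3 ld r4 <- r4: IF@4 ID@5 stall=0 (-) EX@6 MEM@7 WB@8
I4 ld r2 <- r3: IF@5 ID@6 stall=0 (-) EX@7 MEM@8 WB@9
I5 mul r3 <- r1,r2: IF@6 ID@7 stall=2 (RAW on I4.r2 (WB@9)) EX@10 MEM@11 WB@12
I6 mul r3 <- r5,r2: IF@7 ID@10 stall=0 (-) EX@11 MEM@12 WB@13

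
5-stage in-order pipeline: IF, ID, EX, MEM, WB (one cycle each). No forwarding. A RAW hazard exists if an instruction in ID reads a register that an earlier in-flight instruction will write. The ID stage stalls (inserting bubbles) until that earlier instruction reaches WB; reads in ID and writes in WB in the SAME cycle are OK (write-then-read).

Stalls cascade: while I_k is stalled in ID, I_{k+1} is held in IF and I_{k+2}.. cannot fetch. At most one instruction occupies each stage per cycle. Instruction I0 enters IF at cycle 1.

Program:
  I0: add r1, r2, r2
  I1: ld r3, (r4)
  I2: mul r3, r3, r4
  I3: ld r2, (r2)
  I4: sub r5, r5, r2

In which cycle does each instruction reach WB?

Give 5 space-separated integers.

I0 add r1 <- r2,r2: IF@1 ID@2 stall=0 (-) EX@3 MEM@4 WB@5
I1 ld r3 <- r4: IF@2 ID@3 stall=0 (-) EX@4 MEM@5 WB@6
I2 mul r3 <- r3,r4: IF@3 ID@4 stall=2 (RAW on I1.r3 (WB@6)) EX@7 MEM@8 WB@9
I3 ld r2 <- r2: IF@4 ID@7 stall=0 (-) EX@8 MEM@9 WB@10
I4 sub r5 <- r5,r2: IF@7 ID@8 stall=2 (RAW on I3.r2 (WB@10)) EX@11 MEM@12 WB@13

Answer: 5 6 9 10 13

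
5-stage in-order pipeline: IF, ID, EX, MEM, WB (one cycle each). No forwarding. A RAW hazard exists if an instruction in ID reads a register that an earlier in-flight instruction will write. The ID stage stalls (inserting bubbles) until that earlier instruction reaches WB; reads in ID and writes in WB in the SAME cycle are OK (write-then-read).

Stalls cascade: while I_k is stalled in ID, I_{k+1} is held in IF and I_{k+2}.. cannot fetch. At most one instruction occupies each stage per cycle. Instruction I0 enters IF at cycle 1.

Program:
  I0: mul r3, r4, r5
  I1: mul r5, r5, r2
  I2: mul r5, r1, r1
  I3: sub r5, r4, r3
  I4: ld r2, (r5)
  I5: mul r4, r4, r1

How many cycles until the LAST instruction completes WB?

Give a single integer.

I0 mul r3 <- r4,r5: IF@1 ID@2 stall=0 (-) EX@3 MEM@4 WB@5
I1 mul r5 <- r5,r2: IF@2 ID@3 stall=0 (-) EX@4 MEM@5 WB@6
I2 mul r5 <- r1,r1: IF@3 ID@4 stall=0 (-) EX@5 MEM@6 WB@7
I3 sub r5 <- r4,r3: IF@4 ID@5 stall=0 (-) EX@6 MEM@7 WB@8
I4 ld r2 <- r5: IF@5 ID@6 stall=2 (RAW on I3.r5 (WB@8)) EX@9 MEM@10 WB@11
I5 mul r4 <- r4,r1: IF@6 ID@9 stall=0 (-) EX@10 MEM@11 WB@12

Answer: 12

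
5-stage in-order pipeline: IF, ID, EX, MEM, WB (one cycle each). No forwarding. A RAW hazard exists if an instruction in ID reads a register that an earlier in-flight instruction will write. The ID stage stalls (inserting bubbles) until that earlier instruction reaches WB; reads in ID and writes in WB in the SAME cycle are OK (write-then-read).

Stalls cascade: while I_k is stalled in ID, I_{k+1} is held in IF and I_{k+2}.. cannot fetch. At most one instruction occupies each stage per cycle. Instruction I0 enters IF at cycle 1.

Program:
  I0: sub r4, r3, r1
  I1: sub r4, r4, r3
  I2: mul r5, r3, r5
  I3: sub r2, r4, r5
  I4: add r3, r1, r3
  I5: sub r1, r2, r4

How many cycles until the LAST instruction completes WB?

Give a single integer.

Answer: 15

Derivation:
I0 sub r4 <- r3,r1: IF@1 ID@2 stall=0 (-) EX@3 MEM@4 WB@5
I1 sub r4 <- r4,r3: IF@2 ID@3 stall=2 (RAW on I0.r4 (WB@5)) EX@6 MEM@7 WB@8
I2 mul r5 <- r3,r5: IF@3 ID@6 stall=0 (-) EX@7 MEM@8 WB@9
I3 sub r2 <- r4,r5: IF@6 ID@7 stall=2 (RAW on I2.r5 (WB@9)) EX@10 MEM@11 WB@12
I4 add r3 <- r1,r3: IF@7 ID@10 stall=0 (-) EX@11 MEM@12 WB@13
I5 sub r1 <- r2,r4: IF@10 ID@11 stall=1 (RAW on I3.r2 (WB@12)) EX@13 MEM@14 WB@15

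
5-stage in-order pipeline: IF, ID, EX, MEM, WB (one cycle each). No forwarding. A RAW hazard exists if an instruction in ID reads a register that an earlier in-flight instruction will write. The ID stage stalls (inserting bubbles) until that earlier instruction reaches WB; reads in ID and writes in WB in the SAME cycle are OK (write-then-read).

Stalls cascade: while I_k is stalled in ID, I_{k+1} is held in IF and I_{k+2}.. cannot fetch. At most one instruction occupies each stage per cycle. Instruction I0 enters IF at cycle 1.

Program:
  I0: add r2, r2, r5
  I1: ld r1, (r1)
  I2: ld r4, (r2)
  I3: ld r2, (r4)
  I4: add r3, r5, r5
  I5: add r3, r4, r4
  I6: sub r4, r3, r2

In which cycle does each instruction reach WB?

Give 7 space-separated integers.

I0 add r2 <- r2,r5: IF@1 ID@2 stall=0 (-) EX@3 MEM@4 WB@5
I1 ld r1 <- r1: IF@2 ID@3 stall=0 (-) EX@4 MEM@5 WB@6
I2 ld r4 <- r2: IF@3 ID@4 stall=1 (RAW on I0.r2 (WB@5)) EX@6 MEM@7 WB@8
I3 ld r2 <- r4: IF@4 ID@6 stall=2 (RAW on I2.r4 (WB@8)) EX@9 MEM@10 WB@11
I4 add r3 <- r5,r5: IF@6 ID@9 stall=0 (-) EX@10 MEM@11 WB@12
I5 add r3 <- r4,r4: IF@9 ID@10 stall=0 (-) EX@11 MEM@12 WB@13
I6 sub r4 <- r3,r2: IF@10 ID@11 stall=2 (RAW on I5.r3 (WB@13)) EX@14 MEM@15 WB@16

Answer: 5 6 8 11 12 13 16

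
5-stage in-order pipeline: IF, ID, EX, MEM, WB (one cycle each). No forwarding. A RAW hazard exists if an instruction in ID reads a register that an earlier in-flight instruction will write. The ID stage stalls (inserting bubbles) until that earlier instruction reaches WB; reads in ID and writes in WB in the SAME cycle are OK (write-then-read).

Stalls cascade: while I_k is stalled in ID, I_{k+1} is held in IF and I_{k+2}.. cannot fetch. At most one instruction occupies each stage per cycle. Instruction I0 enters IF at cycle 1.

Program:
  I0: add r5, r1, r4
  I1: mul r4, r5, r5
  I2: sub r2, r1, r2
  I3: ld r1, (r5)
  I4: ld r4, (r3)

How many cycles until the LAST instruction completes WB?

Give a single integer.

Answer: 11

Derivation:
I0 add r5 <- r1,r4: IF@1 ID@2 stall=0 (-) EX@3 MEM@4 WB@5
I1 mul r4 <- r5,r5: IF@2 ID@3 stall=2 (RAW on I0.r5 (WB@5)) EX@6 MEM@7 WB@8
I2 sub r2 <- r1,r2: IF@3 ID@6 stall=0 (-) EX@7 MEM@8 WB@9
I3 ld r1 <- r5: IF@6 ID@7 stall=0 (-) EX@8 MEM@9 WB@10
I4 ld r4 <- r3: IF@7 ID@8 stall=0 (-) EX@9 MEM@10 WB@11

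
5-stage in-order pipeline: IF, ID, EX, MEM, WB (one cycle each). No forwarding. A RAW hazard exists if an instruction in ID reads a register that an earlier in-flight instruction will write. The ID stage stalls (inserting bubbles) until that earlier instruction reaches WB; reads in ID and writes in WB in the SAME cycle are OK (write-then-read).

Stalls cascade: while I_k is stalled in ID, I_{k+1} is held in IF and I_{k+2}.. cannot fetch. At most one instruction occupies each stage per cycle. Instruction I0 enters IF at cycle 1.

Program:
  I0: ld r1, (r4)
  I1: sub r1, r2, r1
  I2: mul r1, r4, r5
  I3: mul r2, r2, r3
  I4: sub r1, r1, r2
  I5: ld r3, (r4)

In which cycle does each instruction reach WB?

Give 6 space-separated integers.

Answer: 5 8 9 10 13 14

Derivation:
I0 ld r1 <- r4: IF@1 ID@2 stall=0 (-) EX@3 MEM@4 WB@5
I1 sub r1 <- r2,r1: IF@2 ID@3 stall=2 (RAW on I0.r1 (WB@5)) EX@6 MEM@7 WB@8
I2 mul r1 <- r4,r5: IF@3 ID@6 stall=0 (-) EX@7 MEM@8 WB@9
I3 mul r2 <- r2,r3: IF@6 ID@7 stall=0 (-) EX@8 MEM@9 WB@10
I4 sub r1 <- r1,r2: IF@7 ID@8 stall=2 (RAW on I3.r2 (WB@10)) EX@11 MEM@12 WB@13
I5 ld r3 <- r4: IF@8 ID@11 stall=0 (-) EX@12 MEM@13 WB@14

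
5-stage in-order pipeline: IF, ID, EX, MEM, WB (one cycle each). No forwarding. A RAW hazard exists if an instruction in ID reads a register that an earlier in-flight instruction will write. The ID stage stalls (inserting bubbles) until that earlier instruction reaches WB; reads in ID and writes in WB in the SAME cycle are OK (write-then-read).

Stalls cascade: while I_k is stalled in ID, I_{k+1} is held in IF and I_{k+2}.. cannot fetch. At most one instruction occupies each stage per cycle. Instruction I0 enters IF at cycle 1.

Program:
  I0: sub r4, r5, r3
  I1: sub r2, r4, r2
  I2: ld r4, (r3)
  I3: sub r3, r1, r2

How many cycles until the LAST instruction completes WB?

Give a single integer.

Answer: 11

Derivation:
I0 sub r4 <- r5,r3: IF@1 ID@2 stall=0 (-) EX@3 MEM@4 WB@5
I1 sub r2 <- r4,r2: IF@2 ID@3 stall=2 (RAW on I0.r4 (WB@5)) EX@6 MEM@7 WB@8
I2 ld r4 <- r3: IF@3 ID@6 stall=0 (-) EX@7 MEM@8 WB@9
I3 sub r3 <- r1,r2: IF@6 ID@7 stall=1 (RAW on I1.r2 (WB@8)) EX@9 MEM@10 WB@11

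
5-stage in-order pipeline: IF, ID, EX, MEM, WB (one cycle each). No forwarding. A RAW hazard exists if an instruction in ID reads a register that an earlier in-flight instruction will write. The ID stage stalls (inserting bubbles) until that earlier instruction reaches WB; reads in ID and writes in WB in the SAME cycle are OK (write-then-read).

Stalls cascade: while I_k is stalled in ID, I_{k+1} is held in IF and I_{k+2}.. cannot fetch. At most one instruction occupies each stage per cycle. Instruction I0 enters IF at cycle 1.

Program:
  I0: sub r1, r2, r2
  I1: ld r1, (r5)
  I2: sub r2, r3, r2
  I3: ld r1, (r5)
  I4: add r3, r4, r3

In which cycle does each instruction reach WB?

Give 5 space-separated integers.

Answer: 5 6 7 8 9

Derivation:
I0 sub r1 <- r2,r2: IF@1 ID@2 stall=0 (-) EX@3 MEM@4 WB@5
I1 ld r1 <- r5: IF@2 ID@3 stall=0 (-) EX@4 MEM@5 WB@6
I2 sub r2 <- r3,r2: IF@3 ID@4 stall=0 (-) EX@5 MEM@6 WB@7
I3 ld r1 <- r5: IF@4 ID@5 stall=0 (-) EX@6 MEM@7 WB@8
I4 add r3 <- r4,r3: IF@5 ID@6 stall=0 (-) EX@7 MEM@8 WB@9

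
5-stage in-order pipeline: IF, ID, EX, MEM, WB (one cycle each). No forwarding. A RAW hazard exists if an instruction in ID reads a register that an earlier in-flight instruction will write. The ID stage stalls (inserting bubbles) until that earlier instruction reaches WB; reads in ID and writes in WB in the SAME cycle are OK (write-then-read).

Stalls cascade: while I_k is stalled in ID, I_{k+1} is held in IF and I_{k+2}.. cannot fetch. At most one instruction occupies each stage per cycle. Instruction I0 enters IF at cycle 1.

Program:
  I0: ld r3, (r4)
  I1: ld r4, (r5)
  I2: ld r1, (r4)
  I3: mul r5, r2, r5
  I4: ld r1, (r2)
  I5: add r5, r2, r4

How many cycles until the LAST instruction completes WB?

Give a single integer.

I0 ld r3 <- r4: IF@1 ID@2 stall=0 (-) EX@3 MEM@4 WB@5
I1 ld r4 <- r5: IF@2 ID@3 stall=0 (-) EX@4 MEM@5 WB@6
I2 ld r1 <- r4: IF@3 ID@4 stall=2 (RAW on I1.r4 (WB@6)) EX@7 MEM@8 WB@9
I3 mul r5 <- r2,r5: IF@4 ID@7 stall=0 (-) EX@8 MEM@9 WB@10
I4 ld r1 <- r2: IF@7 ID@8 stall=0 (-) EX@9 MEM@10 WB@11
I5 add r5 <- r2,r4: IF@8 ID@9 stall=0 (-) EX@10 MEM@11 WB@12

Answer: 12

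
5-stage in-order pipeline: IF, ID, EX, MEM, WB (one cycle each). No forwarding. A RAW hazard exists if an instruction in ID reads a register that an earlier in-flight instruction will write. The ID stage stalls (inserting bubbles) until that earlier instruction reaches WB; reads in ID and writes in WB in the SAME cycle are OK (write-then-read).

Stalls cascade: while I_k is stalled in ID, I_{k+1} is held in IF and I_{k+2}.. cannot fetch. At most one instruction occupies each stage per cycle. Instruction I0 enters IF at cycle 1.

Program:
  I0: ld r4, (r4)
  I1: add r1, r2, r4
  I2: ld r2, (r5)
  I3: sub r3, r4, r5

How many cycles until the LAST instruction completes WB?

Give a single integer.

Answer: 10

Derivation:
I0 ld r4 <- r4: IF@1 ID@2 stall=0 (-) EX@3 MEM@4 WB@5
I1 add r1 <- r2,r4: IF@2 ID@3 stall=2 (RAW on I0.r4 (WB@5)) EX@6 MEM@7 WB@8
I2 ld r2 <- r5: IF@3 ID@6 stall=0 (-) EX@7 MEM@8 WB@9
I3 sub r3 <- r4,r5: IF@6 ID@7 stall=0 (-) EX@8 MEM@9 WB@10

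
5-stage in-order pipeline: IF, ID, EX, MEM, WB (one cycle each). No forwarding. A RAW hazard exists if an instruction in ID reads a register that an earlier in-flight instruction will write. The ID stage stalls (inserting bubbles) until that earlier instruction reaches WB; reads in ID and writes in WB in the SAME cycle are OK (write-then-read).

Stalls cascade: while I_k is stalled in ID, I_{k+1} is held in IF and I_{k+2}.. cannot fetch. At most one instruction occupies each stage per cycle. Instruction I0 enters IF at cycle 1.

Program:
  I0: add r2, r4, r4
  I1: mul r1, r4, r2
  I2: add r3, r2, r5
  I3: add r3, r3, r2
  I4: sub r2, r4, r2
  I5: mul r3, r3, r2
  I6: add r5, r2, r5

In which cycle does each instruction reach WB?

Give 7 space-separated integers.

I0 add r2 <- r4,r4: IF@1 ID@2 stall=0 (-) EX@3 MEM@4 WB@5
I1 mul r1 <- r4,r2: IF@2 ID@3 stall=2 (RAW on I0.r2 (WB@5)) EX@6 MEM@7 WB@8
I2 add r3 <- r2,r5: IF@3 ID@6 stall=0 (-) EX@7 MEM@8 WB@9
I3 add r3 <- r3,r2: IF@6 ID@7 stall=2 (RAW on I2.r3 (WB@9)) EX@10 MEM@11 WB@12
I4 sub r2 <- r4,r2: IF@7 ID@10 stall=0 (-) EX@11 MEM@12 WB@13
I5 mul r3 <- r3,r2: IF@10 ID@11 stall=2 (RAW on I4.r2 (WB@13)) EX@14 MEM@15 WB@16
I6 add r5 <- r2,r5: IF@11 ID@14 stall=0 (-) EX@15 MEM@16 WB@17

Answer: 5 8 9 12 13 16 17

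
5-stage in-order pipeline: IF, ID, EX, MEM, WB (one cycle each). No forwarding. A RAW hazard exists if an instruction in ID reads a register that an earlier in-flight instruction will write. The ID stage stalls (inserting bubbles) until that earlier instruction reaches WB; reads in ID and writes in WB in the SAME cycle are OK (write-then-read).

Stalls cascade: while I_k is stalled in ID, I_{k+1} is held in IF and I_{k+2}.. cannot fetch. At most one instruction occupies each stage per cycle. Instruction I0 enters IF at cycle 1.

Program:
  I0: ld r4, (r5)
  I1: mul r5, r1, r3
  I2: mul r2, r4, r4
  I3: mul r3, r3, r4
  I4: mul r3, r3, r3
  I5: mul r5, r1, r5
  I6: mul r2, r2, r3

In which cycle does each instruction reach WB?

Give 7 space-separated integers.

I0 ld r4 <- r5: IF@1 ID@2 stall=0 (-) EX@3 MEM@4 WB@5
I1 mul r5 <- r1,r3: IF@2 ID@3 stall=0 (-) EX@4 MEM@5 WB@6
I2 mul r2 <- r4,r4: IF@3 ID@4 stall=1 (RAW on I0.r4 (WB@5)) EX@6 MEM@7 WB@8
I3 mul r3 <- r3,r4: IF@4 ID@6 stall=0 (-) EX@7 MEM@8 WB@9
I4 mul r3 <- r3,r3: IF@6 ID@7 stall=2 (RAW on I3.r3 (WB@9)) EX@10 MEM@11 WB@12
I5 mul r5 <- r1,r5: IF@7 ID@10 stall=0 (-) EX@11 MEM@12 WB@13
I6 mul r2 <- r2,r3: IF@10 ID@11 stall=1 (RAW on I4.r3 (WB@12)) EX@13 MEM@14 WB@15

Answer: 5 6 8 9 12 13 15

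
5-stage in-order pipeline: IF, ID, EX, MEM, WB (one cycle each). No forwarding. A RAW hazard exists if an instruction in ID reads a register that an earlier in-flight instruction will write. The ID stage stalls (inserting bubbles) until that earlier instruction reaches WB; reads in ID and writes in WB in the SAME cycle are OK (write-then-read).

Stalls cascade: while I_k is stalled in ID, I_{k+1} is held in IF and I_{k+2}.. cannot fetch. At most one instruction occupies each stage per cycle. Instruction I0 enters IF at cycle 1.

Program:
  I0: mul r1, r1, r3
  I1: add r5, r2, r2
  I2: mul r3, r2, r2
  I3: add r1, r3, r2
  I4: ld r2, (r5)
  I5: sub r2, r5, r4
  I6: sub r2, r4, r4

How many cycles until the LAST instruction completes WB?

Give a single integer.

I0 mul r1 <- r1,r3: IF@1 ID@2 stall=0 (-) EX@3 MEM@4 WB@5
I1 add r5 <- r2,r2: IF@2 ID@3 stall=0 (-) EX@4 MEM@5 WB@6
I2 mul r3 <- r2,r2: IF@3 ID@4 stall=0 (-) EX@5 MEM@6 WB@7
I3 add r1 <- r3,r2: IF@4 ID@5 stall=2 (RAW on I2.r3 (WB@7)) EX@8 MEM@9 WB@10
I4 ld r2 <- r5: IF@5 ID@8 stall=0 (-) EX@9 MEM@10 WB@11
I5 sub r2 <- r5,r4: IF@8 ID@9 stall=0 (-) EX@10 MEM@11 WB@12
I6 sub r2 <- r4,r4: IF@9 ID@10 stall=0 (-) EX@11 MEM@12 WB@13

Answer: 13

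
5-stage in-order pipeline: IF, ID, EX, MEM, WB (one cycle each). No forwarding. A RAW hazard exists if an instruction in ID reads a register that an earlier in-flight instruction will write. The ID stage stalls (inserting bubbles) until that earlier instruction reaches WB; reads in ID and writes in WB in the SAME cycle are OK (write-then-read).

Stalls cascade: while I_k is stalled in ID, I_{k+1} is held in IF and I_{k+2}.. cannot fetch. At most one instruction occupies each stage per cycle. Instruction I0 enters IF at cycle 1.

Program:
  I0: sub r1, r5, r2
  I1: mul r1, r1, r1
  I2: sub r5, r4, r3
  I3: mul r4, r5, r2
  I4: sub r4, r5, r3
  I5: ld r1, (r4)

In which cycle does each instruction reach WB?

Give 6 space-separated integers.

I0 sub r1 <- r5,r2: IF@1 ID@2 stall=0 (-) EX@3 MEM@4 WB@5
I1 mul r1 <- r1,r1: IF@2 ID@3 stall=2 (RAW on I0.r1 (WB@5)) EX@6 MEM@7 WB@8
I2 sub r5 <- r4,r3: IF@3 ID@6 stall=0 (-) EX@7 MEM@8 WB@9
I3 mul r4 <- r5,r2: IF@6 ID@7 stall=2 (RAW on I2.r5 (WB@9)) EX@10 MEM@11 WB@12
I4 sub r4 <- r5,r3: IF@7 ID@10 stall=0 (-) EX@11 MEM@12 WB@13
I5 ld r1 <- r4: IF@10 ID@11 stall=2 (RAW on I4.r4 (WB@13)) EX@14 MEM@15 WB@16

Answer: 5 8 9 12 13 16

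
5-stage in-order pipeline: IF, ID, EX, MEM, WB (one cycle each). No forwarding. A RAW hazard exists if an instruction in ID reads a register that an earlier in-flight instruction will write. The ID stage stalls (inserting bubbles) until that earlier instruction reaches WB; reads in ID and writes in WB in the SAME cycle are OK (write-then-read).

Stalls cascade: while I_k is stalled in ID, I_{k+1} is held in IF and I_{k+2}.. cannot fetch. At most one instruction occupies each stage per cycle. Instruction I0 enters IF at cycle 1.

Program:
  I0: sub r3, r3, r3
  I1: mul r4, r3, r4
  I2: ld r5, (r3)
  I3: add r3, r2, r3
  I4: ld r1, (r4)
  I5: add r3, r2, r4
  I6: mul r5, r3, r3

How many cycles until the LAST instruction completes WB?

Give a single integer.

I0 sub r3 <- r3,r3: IF@1 ID@2 stall=0 (-) EX@3 MEM@4 WB@5
I1 mul r4 <- r3,r4: IF@2 ID@3 stall=2 (RAW on I0.r3 (WB@5)) EX@6 MEM@7 WB@8
I2 ld r5 <- r3: IF@3 ID@6 stall=0 (-) EX@7 MEM@8 WB@9
I3 add r3 <- r2,r3: IF@6 ID@7 stall=0 (-) EX@8 MEM@9 WB@10
I4 ld r1 <- r4: IF@7 ID@8 stall=0 (-) EX@9 MEM@10 WB@11
I5 add r3 <- r2,r4: IF@8 ID@9 stall=0 (-) EX@10 MEM@11 WB@12
I6 mul r5 <- r3,r3: IF@9 ID@10 stall=2 (RAW on I5.r3 (WB@12)) EX@13 MEM@14 WB@15

Answer: 15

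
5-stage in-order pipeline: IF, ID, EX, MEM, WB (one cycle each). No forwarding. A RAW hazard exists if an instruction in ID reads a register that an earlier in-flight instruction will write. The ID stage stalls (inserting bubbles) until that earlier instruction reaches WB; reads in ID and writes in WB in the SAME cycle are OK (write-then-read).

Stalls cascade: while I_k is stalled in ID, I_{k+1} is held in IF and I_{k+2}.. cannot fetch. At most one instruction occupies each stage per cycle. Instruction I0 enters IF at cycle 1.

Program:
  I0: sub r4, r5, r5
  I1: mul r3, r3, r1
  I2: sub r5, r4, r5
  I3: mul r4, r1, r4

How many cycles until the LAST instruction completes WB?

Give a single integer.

I0 sub r4 <- r5,r5: IF@1 ID@2 stall=0 (-) EX@3 MEM@4 WB@5
I1 mul r3 <- r3,r1: IF@2 ID@3 stall=0 (-) EX@4 MEM@5 WB@6
I2 sub r5 <- r4,r5: IF@3 ID@4 stall=1 (RAW on I0.r4 (WB@5)) EX@6 MEM@7 WB@8
I3 mul r4 <- r1,r4: IF@4 ID@6 stall=0 (-) EX@7 MEM@8 WB@9

Answer: 9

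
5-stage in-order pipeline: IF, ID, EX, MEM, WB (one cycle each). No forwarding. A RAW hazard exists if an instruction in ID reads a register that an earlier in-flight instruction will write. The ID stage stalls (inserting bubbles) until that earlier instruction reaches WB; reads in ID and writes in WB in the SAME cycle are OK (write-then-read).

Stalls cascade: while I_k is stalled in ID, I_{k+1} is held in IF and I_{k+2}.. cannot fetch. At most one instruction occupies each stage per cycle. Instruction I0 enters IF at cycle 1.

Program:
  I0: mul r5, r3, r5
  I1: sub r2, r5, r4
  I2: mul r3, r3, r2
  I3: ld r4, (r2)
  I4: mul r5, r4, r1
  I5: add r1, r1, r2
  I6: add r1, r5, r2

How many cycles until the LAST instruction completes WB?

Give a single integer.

Answer: 18

Derivation:
I0 mul r5 <- r3,r5: IF@1 ID@2 stall=0 (-) EX@3 MEM@4 WB@5
I1 sub r2 <- r5,r4: IF@2 ID@3 stall=2 (RAW on I0.r5 (WB@5)) EX@6 MEM@7 WB@8
I2 mul r3 <- r3,r2: IF@3 ID@6 stall=2 (RAW on I1.r2 (WB@8)) EX@9 MEM@10 WB@11
I3 ld r4 <- r2: IF@6 ID@9 stall=0 (-) EX@10 MEM@11 WB@12
I4 mul r5 <- r4,r1: IF@9 ID@10 stall=2 (RAW on I3.r4 (WB@12)) EX@13 MEM@14 WB@15
I5 add r1 <- r1,r2: IF@10 ID@13 stall=0 (-) EX@14 MEM@15 WB@16
I6 add r1 <- r5,r2: IF@13 ID@14 stall=1 (RAW on I4.r5 (WB@15)) EX@16 MEM@17 WB@18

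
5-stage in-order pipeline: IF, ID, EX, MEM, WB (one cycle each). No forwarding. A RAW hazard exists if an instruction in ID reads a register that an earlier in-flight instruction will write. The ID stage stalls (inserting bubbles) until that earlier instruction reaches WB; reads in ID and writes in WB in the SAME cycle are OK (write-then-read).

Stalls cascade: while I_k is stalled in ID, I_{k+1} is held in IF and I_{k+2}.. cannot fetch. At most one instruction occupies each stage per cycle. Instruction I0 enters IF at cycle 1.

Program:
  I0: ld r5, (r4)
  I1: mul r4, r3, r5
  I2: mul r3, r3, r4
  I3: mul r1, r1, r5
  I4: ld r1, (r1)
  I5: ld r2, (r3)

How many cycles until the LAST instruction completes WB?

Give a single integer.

Answer: 16

Derivation:
I0 ld r5 <- r4: IF@1 ID@2 stall=0 (-) EX@3 MEM@4 WB@5
I1 mul r4 <- r3,r5: IF@2 ID@3 stall=2 (RAW on I0.r5 (WB@5)) EX@6 MEM@7 WB@8
I2 mul r3 <- r3,r4: IF@3 ID@6 stall=2 (RAW on I1.r4 (WB@8)) EX@9 MEM@10 WB@11
I3 mul r1 <- r1,r5: IF@6 ID@9 stall=0 (-) EX@10 MEM@11 WB@12
I4 ld r1 <- r1: IF@9 ID@10 stall=2 (RAW on I3.r1 (WB@12)) EX@13 MEM@14 WB@15
I5 ld r2 <- r3: IF@10 ID@13 stall=0 (-) EX@14 MEM@15 WB@16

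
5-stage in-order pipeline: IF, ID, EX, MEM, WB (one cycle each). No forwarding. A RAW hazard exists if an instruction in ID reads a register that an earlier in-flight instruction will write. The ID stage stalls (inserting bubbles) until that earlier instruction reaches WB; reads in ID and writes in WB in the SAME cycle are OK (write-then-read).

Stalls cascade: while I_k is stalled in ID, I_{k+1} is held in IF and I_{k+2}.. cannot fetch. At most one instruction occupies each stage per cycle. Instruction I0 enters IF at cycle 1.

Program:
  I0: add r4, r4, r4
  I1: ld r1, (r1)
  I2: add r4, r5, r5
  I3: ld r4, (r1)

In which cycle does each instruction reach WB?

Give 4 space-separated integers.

Answer: 5 6 7 9

Derivation:
I0 add r4 <- r4,r4: IF@1 ID@2 stall=0 (-) EX@3 MEM@4 WB@5
I1 ld r1 <- r1: IF@2 ID@3 stall=0 (-) EX@4 MEM@5 WB@6
I2 add r4 <- r5,r5: IF@3 ID@4 stall=0 (-) EX@5 MEM@6 WB@7
I3 ld r4 <- r1: IF@4 ID@5 stall=1 (RAW on I1.r1 (WB@6)) EX@7 MEM@8 WB@9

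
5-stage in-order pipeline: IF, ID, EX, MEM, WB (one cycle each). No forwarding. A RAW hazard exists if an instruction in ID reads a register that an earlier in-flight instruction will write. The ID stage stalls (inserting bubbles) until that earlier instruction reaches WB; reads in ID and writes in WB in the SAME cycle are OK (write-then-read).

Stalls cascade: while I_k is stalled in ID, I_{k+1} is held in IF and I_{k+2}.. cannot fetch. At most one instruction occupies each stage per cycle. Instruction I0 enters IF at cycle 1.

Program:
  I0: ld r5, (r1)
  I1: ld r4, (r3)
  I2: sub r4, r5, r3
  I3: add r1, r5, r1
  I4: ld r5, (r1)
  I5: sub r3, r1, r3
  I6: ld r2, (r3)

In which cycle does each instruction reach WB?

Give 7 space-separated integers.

I0 ld r5 <- r1: IF@1 ID@2 stall=0 (-) EX@3 MEM@4 WB@5
I1 ld r4 <- r3: IF@2 ID@3 stall=0 (-) EX@4 MEM@5 WB@6
I2 sub r4 <- r5,r3: IF@3 ID@4 stall=1 (RAW on I0.r5 (WB@5)) EX@6 MEM@7 WB@8
I3 add r1 <- r5,r1: IF@4 ID@6 stall=0 (-) EX@7 MEM@8 WB@9
I4 ld r5 <- r1: IF@6 ID@7 stall=2 (RAW on I3.r1 (WB@9)) EX@10 MEM@11 WB@12
I5 sub r3 <- r1,r3: IF@7 ID@10 stall=0 (-) EX@11 MEM@12 WB@13
I6 ld r2 <- r3: IF@10 ID@11 stall=2 (RAW on I5.r3 (WB@13)) EX@14 MEM@15 WB@16

Answer: 5 6 8 9 12 13 16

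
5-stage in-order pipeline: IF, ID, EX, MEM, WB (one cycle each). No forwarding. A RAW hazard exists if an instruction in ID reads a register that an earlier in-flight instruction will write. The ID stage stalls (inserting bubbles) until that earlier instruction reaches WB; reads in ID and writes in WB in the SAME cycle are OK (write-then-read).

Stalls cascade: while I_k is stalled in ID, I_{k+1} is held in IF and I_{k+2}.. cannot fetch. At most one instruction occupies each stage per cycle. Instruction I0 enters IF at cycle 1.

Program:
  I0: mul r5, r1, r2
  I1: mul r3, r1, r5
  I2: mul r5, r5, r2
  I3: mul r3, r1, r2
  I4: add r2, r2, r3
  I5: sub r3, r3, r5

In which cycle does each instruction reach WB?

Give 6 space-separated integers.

I0 mul r5 <- r1,r2: IF@1 ID@2 stall=0 (-) EX@3 MEM@4 WB@5
I1 mul r3 <- r1,r5: IF@2 ID@3 stall=2 (RAW on I0.r5 (WB@5)) EX@6 MEM@7 WB@8
I2 mul r5 <- r5,r2: IF@3 ID@6 stall=0 (-) EX@7 MEM@8 WB@9
I3 mul r3 <- r1,r2: IF@6 ID@7 stall=0 (-) EX@8 MEM@9 WB@10
I4 add r2 <- r2,r3: IF@7 ID@8 stall=2 (RAW on I3.r3 (WB@10)) EX@11 MEM@12 WB@13
I5 sub r3 <- r3,r5: IF@8 ID@11 stall=0 (-) EX@12 MEM@13 WB@14

Answer: 5 8 9 10 13 14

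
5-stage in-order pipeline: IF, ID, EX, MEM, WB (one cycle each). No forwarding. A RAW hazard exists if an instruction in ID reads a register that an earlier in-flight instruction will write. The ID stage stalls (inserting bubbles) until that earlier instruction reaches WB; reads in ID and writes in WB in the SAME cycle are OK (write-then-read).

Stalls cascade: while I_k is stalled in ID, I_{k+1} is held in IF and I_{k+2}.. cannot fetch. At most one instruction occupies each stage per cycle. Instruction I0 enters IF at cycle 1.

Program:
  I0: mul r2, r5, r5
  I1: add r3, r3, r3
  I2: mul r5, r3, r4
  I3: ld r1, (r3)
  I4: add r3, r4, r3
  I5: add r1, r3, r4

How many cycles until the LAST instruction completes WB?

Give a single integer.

Answer: 14

Derivation:
I0 mul r2 <- r5,r5: IF@1 ID@2 stall=0 (-) EX@3 MEM@4 WB@5
I1 add r3 <- r3,r3: IF@2 ID@3 stall=0 (-) EX@4 MEM@5 WB@6
I2 mul r5 <- r3,r4: IF@3 ID@4 stall=2 (RAW on I1.r3 (WB@6)) EX@7 MEM@8 WB@9
I3 ld r1 <- r3: IF@4 ID@7 stall=0 (-) EX@8 MEM@9 WB@10
I4 add r3 <- r4,r3: IF@7 ID@8 stall=0 (-) EX@9 MEM@10 WB@11
I5 add r1 <- r3,r4: IF@8 ID@9 stall=2 (RAW on I4.r3 (WB@11)) EX@12 MEM@13 WB@14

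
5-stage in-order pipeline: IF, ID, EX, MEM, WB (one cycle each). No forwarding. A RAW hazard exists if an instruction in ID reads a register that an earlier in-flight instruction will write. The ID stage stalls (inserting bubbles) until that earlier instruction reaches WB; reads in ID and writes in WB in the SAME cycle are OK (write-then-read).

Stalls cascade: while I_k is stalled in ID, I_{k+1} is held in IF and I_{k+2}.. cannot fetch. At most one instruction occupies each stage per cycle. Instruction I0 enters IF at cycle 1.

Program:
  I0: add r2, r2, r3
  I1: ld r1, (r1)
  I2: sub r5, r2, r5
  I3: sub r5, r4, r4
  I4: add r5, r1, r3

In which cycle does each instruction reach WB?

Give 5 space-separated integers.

I0 add r2 <- r2,r3: IF@1 ID@2 stall=0 (-) EX@3 MEM@4 WB@5
I1 ld r1 <- r1: IF@2 ID@3 stall=0 (-) EX@4 MEM@5 WB@6
I2 sub r5 <- r2,r5: IF@3 ID@4 stall=1 (RAW on I0.r2 (WB@5)) EX@6 MEM@7 WB@8
I3 sub r5 <- r4,r4: IF@4 ID@6 stall=0 (-) EX@7 MEM@8 WB@9
I4 add r5 <- r1,r3: IF@6 ID@7 stall=0 (-) EX@8 MEM@9 WB@10

Answer: 5 6 8 9 10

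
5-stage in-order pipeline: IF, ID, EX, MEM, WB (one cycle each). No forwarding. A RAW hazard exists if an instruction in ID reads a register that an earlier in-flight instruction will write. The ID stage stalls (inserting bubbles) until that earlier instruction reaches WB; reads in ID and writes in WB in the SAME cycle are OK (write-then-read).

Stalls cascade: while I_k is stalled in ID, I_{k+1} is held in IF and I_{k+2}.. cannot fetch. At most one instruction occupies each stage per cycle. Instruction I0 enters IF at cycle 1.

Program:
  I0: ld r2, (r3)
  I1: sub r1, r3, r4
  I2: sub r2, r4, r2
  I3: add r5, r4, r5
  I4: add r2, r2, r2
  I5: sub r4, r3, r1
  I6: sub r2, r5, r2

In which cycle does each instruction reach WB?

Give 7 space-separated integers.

I0 ld r2 <- r3: IF@1 ID@2 stall=0 (-) EX@3 MEM@4 WB@5
I1 sub r1 <- r3,r4: IF@2 ID@3 stall=0 (-) EX@4 MEM@5 WB@6
I2 sub r2 <- r4,r2: IF@3 ID@4 stall=1 (RAW on I0.r2 (WB@5)) EX@6 MEM@7 WB@8
I3 add r5 <- r4,r5: IF@4 ID@6 stall=0 (-) EX@7 MEM@8 WB@9
I4 add r2 <- r2,r2: IF@6 ID@7 stall=1 (RAW on I2.r2 (WB@8)) EX@9 MEM@10 WB@11
I5 sub r4 <- r3,r1: IF@7 ID@9 stall=0 (-) EX@10 MEM@11 WB@12
I6 sub r2 <- r5,r2: IF@9 ID@10 stall=1 (RAW on I4.r2 (WB@11)) EX@12 MEM@13 WB@14

Answer: 5 6 8 9 11 12 14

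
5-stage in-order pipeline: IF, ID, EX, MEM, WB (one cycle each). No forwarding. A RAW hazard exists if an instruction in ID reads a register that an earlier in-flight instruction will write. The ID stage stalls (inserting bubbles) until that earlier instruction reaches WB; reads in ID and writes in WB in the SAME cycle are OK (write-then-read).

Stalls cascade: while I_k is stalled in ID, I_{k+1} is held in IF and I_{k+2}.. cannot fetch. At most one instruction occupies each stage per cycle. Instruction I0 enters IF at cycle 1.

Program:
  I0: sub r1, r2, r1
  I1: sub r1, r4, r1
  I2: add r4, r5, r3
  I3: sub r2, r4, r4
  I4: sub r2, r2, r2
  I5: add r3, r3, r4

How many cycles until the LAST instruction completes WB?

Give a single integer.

I0 sub r1 <- r2,r1: IF@1 ID@2 stall=0 (-) EX@3 MEM@4 WB@5
I1 sub r1 <- r4,r1: IF@2 ID@3 stall=2 (RAW on I0.r1 (WB@5)) EX@6 MEM@7 WB@8
I2 add r4 <- r5,r3: IF@3 ID@6 stall=0 (-) EX@7 MEM@8 WB@9
I3 sub r2 <- r4,r4: IF@6 ID@7 stall=2 (RAW on I2.r4 (WB@9)) EX@10 MEM@11 WB@12
I4 sub r2 <- r2,r2: IF@7 ID@10 stall=2 (RAW on I3.r2 (WB@12)) EX@13 MEM@14 WB@15
I5 add r3 <- r3,r4: IF@10 ID@13 stall=0 (-) EX@14 MEM@15 WB@16

Answer: 16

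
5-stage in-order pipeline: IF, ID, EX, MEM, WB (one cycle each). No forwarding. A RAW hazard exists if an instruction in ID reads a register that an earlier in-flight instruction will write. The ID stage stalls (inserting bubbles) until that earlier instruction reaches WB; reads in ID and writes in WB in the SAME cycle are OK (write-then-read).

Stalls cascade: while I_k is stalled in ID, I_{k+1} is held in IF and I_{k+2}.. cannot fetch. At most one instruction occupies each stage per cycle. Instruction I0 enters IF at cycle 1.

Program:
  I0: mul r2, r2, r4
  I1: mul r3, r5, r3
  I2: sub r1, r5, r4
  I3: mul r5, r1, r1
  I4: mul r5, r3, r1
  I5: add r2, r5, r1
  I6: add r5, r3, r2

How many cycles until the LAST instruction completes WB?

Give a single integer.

Answer: 17

Derivation:
I0 mul r2 <- r2,r4: IF@1 ID@2 stall=0 (-) EX@3 MEM@4 WB@5
I1 mul r3 <- r5,r3: IF@2 ID@3 stall=0 (-) EX@4 MEM@5 WB@6
I2 sub r1 <- r5,r4: IF@3 ID@4 stall=0 (-) EX@5 MEM@6 WB@7
I3 mul r5 <- r1,r1: IF@4 ID@5 stall=2 (RAW on I2.r1 (WB@7)) EX@8 MEM@9 WB@10
I4 mul r5 <- r3,r1: IF@5 ID@8 stall=0 (-) EX@9 MEM@10 WB@11
I5 add r2 <- r5,r1: IF@8 ID@9 stall=2 (RAW on I4.r5 (WB@11)) EX@12 MEM@13 WB@14
I6 add r5 <- r3,r2: IF@9 ID@12 stall=2 (RAW on I5.r2 (WB@14)) EX@15 MEM@16 WB@17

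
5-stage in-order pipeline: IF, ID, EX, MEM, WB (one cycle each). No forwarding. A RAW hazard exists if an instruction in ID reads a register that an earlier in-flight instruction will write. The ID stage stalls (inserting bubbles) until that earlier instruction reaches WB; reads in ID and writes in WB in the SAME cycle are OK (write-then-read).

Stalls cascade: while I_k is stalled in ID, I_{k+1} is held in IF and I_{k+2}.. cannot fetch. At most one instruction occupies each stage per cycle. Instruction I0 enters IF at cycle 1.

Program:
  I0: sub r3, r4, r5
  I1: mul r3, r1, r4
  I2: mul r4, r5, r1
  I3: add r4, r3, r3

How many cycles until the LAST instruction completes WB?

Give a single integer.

I0 sub r3 <- r4,r5: IF@1 ID@2 stall=0 (-) EX@3 MEM@4 WB@5
I1 mul r3 <- r1,r4: IF@2 ID@3 stall=0 (-) EX@4 MEM@5 WB@6
I2 mul r4 <- r5,r1: IF@3 ID@4 stall=0 (-) EX@5 MEM@6 WB@7
I3 add r4 <- r3,r3: IF@4 ID@5 stall=1 (RAW on I1.r3 (WB@6)) EX@7 MEM@8 WB@9

Answer: 9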